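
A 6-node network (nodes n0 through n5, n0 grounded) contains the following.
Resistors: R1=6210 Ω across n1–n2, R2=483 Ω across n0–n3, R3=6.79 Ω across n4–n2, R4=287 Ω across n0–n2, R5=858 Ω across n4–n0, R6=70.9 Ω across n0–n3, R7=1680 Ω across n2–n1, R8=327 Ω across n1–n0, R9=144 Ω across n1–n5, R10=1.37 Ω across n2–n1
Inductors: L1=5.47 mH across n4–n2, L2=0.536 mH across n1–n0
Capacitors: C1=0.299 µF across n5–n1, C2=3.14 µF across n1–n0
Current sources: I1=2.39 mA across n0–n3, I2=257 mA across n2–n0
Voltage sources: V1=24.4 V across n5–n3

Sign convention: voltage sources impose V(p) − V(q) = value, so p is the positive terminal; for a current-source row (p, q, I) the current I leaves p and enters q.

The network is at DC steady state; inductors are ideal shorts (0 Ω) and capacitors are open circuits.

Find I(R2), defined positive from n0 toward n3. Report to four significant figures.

Element admittances at DC:
  Y(R1) = 0.0001610 S between n1,n2
  Y(R2) = 0.002070 S between n0,n3
  Y(R3) = 0.1473 S between n4,n2
  Y(R4) = 0.003484 S between n0,n2
  Y(R5) = 0.001166 S between n4,n0
  L1: short n4↔n2 (DC inductor)
  Y(R6) = 0.01410 S between n0,n3
  Y(C1) = 0.000 S between n5,n1
  Y(R7) = 0.0005952 S between n2,n1
  Y(R8) = 0.003058 S between n1,n0
  Y(R9) = 0.006944 S between n1,n5
  I1: injects 0.00239 A into n3 (from n0)
  I2: injects 0.257 A into n0 (from n2)
  Y(R10) = 0.7299 S between n2,n1
  L2: short n1↔n0 (DC inductor)
  Y(C2) = 0.000 S between n1,n0
  V1: constraint V(n5)−V(n3) = 24.4
Assemble and solve the 8×8 MNA system:
  V(n1)=0.000  V(n2)=-0.3495  V(n3)=-7.226  V(n4)=-0.3495  V(n5)=17.17
  i(L1)=0.0004073  i(L2)=-0.1361  i(V1)=-0.1193

0.01496 A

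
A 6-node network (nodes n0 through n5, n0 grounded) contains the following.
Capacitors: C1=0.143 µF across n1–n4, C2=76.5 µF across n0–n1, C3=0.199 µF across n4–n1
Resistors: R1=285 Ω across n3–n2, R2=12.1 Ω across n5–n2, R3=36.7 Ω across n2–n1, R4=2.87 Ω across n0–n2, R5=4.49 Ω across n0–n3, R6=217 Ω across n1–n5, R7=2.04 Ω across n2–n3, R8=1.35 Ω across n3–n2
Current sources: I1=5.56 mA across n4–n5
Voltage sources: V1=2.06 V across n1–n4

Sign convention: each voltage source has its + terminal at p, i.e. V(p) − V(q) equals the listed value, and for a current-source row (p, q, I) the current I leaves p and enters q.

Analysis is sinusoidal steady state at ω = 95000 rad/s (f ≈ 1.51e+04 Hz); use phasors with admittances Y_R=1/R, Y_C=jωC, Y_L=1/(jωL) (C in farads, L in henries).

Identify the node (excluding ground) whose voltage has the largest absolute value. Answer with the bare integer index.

4

Apply KCL at each of the 5 non-ground nodes and solve the resulting linear system.
Node n1: branches {C1, C2, C3, R3, R6, V1} → V_1 = -2.811e-06+0.0006844j
Node n2: branches {R1, R2, R3, R4, R7, R8} → V_2 = 0.009260+3.804e-05j
Node n3: branches {R1, R5, R7, R8} → V_3 = 0.007845+3.223e-05j
Node n4: branches {C1, C3, I1, V1} → V_4 = -2.060+0.0006844j
Node n5: branches {R2, I1, R6} → V_5 = 0.07249+7.218e-05j
Source currents: i(V1)=0.005560-0.06693j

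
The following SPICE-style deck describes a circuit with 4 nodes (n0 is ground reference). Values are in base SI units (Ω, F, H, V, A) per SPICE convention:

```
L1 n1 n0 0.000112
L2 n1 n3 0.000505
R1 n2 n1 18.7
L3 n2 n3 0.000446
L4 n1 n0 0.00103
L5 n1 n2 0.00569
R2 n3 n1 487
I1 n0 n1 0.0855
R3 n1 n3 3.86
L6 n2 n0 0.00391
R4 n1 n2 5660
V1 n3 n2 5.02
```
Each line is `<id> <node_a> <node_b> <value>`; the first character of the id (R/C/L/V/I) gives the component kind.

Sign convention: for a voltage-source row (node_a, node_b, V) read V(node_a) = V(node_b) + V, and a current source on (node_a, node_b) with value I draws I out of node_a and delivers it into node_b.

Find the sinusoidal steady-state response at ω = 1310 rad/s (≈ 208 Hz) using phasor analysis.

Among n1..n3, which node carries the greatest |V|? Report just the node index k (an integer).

2

Apply KCL at each of the 3 non-ground nodes and solve the resulting linear system.
Node n1: branches {L1, L2, R1, L4, L5, R2, I1, R3, R4} → V_1 = 0.1041+0.01119j
Node n2: branches {R1, L3, L5, L6, R4, V1} → V_2 = -4.030+0.004806j
Node n3: branches {L2, L3, R2, R3, V1} → V_3 = 0.9902+0.004806j
Source currents: i(V1)=-0.2217+9.933j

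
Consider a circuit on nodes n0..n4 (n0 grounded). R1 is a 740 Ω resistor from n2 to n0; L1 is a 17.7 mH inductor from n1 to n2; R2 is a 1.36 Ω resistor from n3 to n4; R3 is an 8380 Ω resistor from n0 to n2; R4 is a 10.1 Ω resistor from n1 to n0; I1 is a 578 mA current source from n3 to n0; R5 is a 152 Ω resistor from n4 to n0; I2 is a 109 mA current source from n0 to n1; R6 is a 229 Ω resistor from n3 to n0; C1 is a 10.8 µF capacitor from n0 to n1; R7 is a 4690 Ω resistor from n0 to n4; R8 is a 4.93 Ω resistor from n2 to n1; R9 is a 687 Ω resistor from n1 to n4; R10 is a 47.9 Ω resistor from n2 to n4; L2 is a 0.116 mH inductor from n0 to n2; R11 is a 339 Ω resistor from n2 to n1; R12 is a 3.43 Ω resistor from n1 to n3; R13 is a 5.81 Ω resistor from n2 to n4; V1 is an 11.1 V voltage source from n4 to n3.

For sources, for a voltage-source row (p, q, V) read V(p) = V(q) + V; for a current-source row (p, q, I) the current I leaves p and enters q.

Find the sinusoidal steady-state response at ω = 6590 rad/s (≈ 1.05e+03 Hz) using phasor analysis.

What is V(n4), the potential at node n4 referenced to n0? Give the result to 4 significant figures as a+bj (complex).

Apply KCL at each of the 4 non-ground nodes and solve the resulting linear system.
Node n1: branches {L1, R4, I2, C1, R8, R9, R11, R12} → V_1 = -3.649+0.5065j
Node n2: branches {R1, L1, R3, R8, R10, L2, R11, R13} → V_2 = -0.1578-0.04516j
Node n3: branches {R2, I1, R6, R12, V1} → V_3 = -7.867+0.2810j
Node n4: branches {R2, R5, R7, R9, R10, R13, V1} → V_4 = 3.233+0.2810j
Source currents: i(V1)=-8.848-0.06452j

3.233+0.2810j V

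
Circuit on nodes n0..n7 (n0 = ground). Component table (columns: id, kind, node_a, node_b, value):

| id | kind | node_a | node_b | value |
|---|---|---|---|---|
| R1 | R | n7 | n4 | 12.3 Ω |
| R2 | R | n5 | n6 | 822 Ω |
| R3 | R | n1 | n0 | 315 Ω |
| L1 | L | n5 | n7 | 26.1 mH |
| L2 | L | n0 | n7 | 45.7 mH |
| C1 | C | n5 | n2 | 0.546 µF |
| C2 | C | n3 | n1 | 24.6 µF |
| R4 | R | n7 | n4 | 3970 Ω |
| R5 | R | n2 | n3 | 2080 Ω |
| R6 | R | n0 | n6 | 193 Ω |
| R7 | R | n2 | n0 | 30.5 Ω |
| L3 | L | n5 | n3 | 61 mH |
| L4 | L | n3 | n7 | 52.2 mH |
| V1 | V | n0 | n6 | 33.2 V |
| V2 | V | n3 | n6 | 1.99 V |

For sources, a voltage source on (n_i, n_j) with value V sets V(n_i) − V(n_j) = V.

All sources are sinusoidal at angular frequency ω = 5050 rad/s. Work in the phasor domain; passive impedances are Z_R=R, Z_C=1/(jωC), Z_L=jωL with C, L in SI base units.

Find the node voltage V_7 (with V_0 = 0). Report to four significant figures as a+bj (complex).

Element admittances at ω=5050 rad/s:
  Y(R1) = 0.08130+0.000j S between n7,n4
  Y(R2) = 0.001217+0.000j S between n5,n6
  Y(R3) = 0.003175+0.000j S between n1,n0
  Y(L1) = 0.000-0.007587j S between n5,n7
  Y(L2) = 0.000-0.004333j S between n0,n7
  Y(C1) = 0.000+0.002757j S between n5,n2
  Y(C2) = 0.000+0.1242j S between n3,n1
  Y(R4) = 0.0002519+0.000j S between n7,n4
  Y(R5) = 0.0004808+0.000j S between n2,n3
  Y(R6) = 0.005181+0.000j S between n0,n6
  Y(R7) = 0.03279+0.000j S between n2,n0
  Y(L3) = 0.000-0.003246j S between n5,n3
  Y(L4) = 0.000-0.003793j S between n3,n7
  V1: constraint V(n0)−V(n6) = 33.2
  V2: constraint V(n3)−V(n6) = 1.99
Assemble and solve the 9×9 MNA system:
  V(n1)=-31.19-0.7970j  V(n2)=-0.8654-2.810j  V(n3)=-31.21+0.000j  V(n4)=-24.32+1.057j  V(n5)=-34.77+2.189j  V(n6)=-33.20+0.000j  V(n7)=-24.32+1.057j
  i(V1)=-0.2948+0.01073j  i(V2)=0.1247-0.01339j

-24.32+1.057j V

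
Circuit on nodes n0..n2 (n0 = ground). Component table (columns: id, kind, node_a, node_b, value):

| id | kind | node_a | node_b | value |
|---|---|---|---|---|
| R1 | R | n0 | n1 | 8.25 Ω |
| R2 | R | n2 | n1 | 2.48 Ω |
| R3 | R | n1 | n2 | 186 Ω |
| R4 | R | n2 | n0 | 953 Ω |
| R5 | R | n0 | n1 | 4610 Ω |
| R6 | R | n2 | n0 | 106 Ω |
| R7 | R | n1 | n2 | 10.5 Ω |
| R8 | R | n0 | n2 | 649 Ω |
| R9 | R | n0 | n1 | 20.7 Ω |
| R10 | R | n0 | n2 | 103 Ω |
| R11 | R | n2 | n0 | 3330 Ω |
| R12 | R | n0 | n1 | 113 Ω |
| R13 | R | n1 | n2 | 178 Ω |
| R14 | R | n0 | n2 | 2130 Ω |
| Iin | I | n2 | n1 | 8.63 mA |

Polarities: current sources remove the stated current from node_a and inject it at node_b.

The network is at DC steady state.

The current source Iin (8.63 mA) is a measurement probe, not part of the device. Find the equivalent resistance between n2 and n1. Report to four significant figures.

Apply KCL at each of the 2 non-ground nodes and solve the resulting linear system.
Node n1: branches {R1, R2, R3, R5, R7, R9, R12, R13, Iin} → V_1 = 0.001824
Node n2: branches {R2, R3, R4, R6, R7, R8, R10, R11, R13, R14, Iin} → V_2 = -0.01448

R_eq = 1.889 Ω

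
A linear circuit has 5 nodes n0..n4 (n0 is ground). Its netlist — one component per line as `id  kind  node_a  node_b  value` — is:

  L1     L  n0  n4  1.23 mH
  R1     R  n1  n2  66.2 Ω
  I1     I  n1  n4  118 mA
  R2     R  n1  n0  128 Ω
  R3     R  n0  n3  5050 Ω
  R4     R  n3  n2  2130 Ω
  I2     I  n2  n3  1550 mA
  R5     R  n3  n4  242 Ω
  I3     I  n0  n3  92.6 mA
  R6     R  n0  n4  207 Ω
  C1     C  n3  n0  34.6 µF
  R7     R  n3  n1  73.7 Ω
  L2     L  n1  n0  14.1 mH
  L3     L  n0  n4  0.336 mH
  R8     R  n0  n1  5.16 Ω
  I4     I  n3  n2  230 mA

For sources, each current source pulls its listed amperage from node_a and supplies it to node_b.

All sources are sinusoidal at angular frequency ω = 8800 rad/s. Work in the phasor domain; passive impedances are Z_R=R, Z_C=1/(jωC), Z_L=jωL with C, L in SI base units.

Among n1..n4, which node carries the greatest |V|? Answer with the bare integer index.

2

Element admittances at ω=8800 rad/s:
  Y(L1) = 0.000-0.09239j S between n0,n4
  Y(R1) = 0.01511+0.000j S between n1,n2
  I1: injects 0.118 A into n4 (from n1)
  Y(R2) = 0.007812+0.000j S between n1,n0
  Y(R3) = 0.0001980+0.000j S between n0,n3
  Y(R4) = 0.0004695+0.000j S between n3,n2
  I2: injects 1.55 A into n3 (from n2)
  Y(R5) = 0.004132+0.000j S between n3,n4
  I3: injects 0.0926 A into n3 (from n0)
  Y(R6) = 0.004831+0.000j S between n0,n4
  Y(C1) = 0.000+0.3045j S between n3,n0
  Y(R7) = 0.01357+0.000j S between n3,n1
  Y(L2) = 0.000-0.008059j S between n1,n0
  Y(L3) = 0.000-0.3382j S between n0,n4
  Y(R8) = 0.1938+0.000j S between n0,n1
  I4: injects 0.23 A into n2 (from n3)
Assemble and solve the 4×4 MNA system:
  V(n1)=-6.450-0.5141j  V(n2)=-91.00-0.6251j  V(n3)=0.2331-4.198j  V(n4)=0.04602+0.2753j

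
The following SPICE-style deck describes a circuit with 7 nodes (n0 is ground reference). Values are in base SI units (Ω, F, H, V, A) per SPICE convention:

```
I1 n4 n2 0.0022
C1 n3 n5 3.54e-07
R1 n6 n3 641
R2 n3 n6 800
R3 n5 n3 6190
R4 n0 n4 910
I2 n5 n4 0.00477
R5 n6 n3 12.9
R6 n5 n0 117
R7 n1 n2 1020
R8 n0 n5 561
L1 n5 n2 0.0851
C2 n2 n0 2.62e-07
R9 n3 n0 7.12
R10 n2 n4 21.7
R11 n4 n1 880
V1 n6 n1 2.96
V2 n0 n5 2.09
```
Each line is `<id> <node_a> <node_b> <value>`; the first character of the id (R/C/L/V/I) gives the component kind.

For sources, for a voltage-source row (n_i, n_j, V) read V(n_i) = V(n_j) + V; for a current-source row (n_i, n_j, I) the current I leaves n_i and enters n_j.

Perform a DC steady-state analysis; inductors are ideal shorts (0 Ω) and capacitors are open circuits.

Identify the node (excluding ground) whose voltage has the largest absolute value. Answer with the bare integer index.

1

Element admittances at DC:
  I1: injects 0.0022 A into n2 (from n4)
  Y(C1) = 0.000 S between n3,n5
  Y(R1) = 0.001560 S between n6,n3
  Y(R2) = 0.001250 S between n3,n6
  Y(R3) = 0.0001616 S between n5,n3
  Y(R4) = 0.001099 S between n0,n4
  I2: injects 0.00477 A into n4 (from n5)
  Y(R5) = 0.07752 S between n6,n3
  Y(R6) = 0.008547 S between n5,n0
  Y(R7) = 0.0009804 S between n1,n2
  Y(R8) = 0.001783 S between n0,n5
  L1: short n5↔n2 (DC inductor)
  Y(C2) = 0.000 S between n2,n0
  Y(R9) = 0.1404 S between n3,n0
  Y(R10) = 0.04608 S between n2,n4
  Y(R11) = 0.001136 S between n4,n1
  V1: constraint V(n6)−V(n1) = 2.96
  V2: constraint V(n0)−V(n5) = 2.09
Assemble and solve the 9×9 MNA system:
  V(n1)=-2.926  V(n2)=-2.090  V(n3)=0.01084  V(n4)=-2.009  V(n5)=-2.090  V(n6)=0.03401
  i(L1)=-0.005116  i(V1)=-0.001862  i(V2)=-0.02227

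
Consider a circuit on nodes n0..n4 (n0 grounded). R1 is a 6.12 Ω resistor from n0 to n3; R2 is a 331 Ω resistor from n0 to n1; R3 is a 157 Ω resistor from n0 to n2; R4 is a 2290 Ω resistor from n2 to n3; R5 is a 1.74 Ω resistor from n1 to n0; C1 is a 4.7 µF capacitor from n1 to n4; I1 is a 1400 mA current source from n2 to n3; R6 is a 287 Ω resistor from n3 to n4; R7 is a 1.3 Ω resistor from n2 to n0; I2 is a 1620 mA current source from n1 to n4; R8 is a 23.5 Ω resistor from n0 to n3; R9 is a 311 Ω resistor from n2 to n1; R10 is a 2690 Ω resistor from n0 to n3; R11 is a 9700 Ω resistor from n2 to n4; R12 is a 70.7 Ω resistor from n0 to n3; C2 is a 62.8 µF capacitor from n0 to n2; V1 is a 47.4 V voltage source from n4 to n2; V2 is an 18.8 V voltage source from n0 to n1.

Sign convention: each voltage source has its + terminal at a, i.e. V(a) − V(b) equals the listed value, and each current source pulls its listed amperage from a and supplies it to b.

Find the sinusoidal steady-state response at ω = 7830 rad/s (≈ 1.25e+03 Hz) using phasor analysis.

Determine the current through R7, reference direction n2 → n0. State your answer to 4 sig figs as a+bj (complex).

Apply KCL at each of the 4 non-ground nodes and solve the resulting linear system.
Node n1: branches {R2, R5, C1, I2, R9, V2} → V_1 = -18.80+0.000j
Node n2: branches {R3, R4, I1, R7, R9, R11, C2, V1} → V_2 = -1.425-2.151j
Node n3: branches {R1, R4, I1, R6, R8, R10, R12} → V_3 = 6.950-0.03758j
Node n4: branches {C1, R6, I2, R11, V1} → V_4 = 45.98-2.151j
Source currents: i(V1)=1.400-2.376j, i(V2)=-9.376-2.377j

-1.096-1.654j A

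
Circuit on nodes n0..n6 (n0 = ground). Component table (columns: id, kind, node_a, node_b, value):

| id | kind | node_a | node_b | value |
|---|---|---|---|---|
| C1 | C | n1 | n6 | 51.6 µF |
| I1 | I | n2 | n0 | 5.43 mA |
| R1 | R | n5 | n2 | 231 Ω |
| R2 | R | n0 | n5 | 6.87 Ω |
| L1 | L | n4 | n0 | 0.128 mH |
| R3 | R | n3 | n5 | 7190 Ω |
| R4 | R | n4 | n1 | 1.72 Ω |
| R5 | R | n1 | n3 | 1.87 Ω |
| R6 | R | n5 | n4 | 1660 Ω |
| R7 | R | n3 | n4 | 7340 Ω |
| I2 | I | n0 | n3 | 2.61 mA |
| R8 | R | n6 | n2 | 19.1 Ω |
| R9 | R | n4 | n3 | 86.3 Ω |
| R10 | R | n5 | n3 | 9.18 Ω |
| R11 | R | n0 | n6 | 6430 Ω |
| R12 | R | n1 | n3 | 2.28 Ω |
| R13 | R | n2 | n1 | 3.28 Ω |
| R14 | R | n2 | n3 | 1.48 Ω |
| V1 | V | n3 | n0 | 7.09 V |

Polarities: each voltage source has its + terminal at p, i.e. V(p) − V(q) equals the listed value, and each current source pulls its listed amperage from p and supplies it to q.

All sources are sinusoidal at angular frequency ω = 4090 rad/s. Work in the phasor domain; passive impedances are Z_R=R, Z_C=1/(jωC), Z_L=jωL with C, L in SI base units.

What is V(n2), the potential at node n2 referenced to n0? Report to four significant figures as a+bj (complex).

Element admittances at ω=4090 rad/s:
  Y(C1) = 0.000+0.2110j S between n1,n6
  I1: injects 0.00543 A into n0 (from n2)
  Y(R1) = 0.004329+0.000j S between n5,n2
  Y(R2) = 0.1456+0.000j S between n0,n5
  Y(L1) = 0.000-1.910j S between n4,n0
  Y(R3) = 0.0001391+0.000j S between n3,n5
  Y(R4) = 0.5814+0.000j S between n4,n1
  Y(R5) = 0.5348+0.000j S between n1,n3
  Y(R6) = 0.0006024+0.000j S between n5,n4
  Y(R7) = 0.0001362+0.000j S between n3,n4
  I2: injects 0.00261 A into n3 (from n0)
  Y(R8) = 0.05236+0.000j S between n6,n2
  Y(R9) = 0.01159+0.000j S between n4,n3
  Y(R10) = 0.1089+0.000j S between n5,n3
  Y(R11) = 0.0001555+0.000j S between n0,n6
  Y(R12) = 0.4386+0.000j S between n1,n3
  Y(R13) = 0.3049+0.000j S between n2,n1
  Y(R14) = 0.6757+0.000j S between n2,n3
  V1: constraint V(n3)−V(n0) = 7.09
Assemble and solve the 7×7 MNA system:
  V(n1)=4.879+0.4733j  V(n2)=6.307+0.1454j  V(n3)=7.090+0.000j  V(n4)=0.3022+1.436j  V(n5)=3.085+0.005757j  V(n6)=4.884+0.1240j
  i(V1)=-3.195+0.5763j

6.307+0.1454j V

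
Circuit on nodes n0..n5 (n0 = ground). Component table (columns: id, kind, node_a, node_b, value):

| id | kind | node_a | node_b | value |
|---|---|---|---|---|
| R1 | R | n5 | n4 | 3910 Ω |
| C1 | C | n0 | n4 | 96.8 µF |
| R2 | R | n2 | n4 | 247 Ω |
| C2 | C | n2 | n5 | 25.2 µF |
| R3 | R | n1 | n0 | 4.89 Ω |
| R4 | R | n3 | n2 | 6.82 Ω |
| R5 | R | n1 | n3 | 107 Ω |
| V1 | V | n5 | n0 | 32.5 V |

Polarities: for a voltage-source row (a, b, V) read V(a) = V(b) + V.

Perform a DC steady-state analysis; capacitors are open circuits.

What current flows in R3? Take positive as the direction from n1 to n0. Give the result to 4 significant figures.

0.007601 A

Element admittances at DC:
  Y(R1) = 0.0002558 S between n5,n4
  Y(C1) = 0.000 S between n0,n4
  Y(R2) = 0.004049 S between n2,n4
  Y(C2) = 0.000 S between n2,n5
  Y(R3) = 0.2045 S between n1,n0
  Y(R4) = 0.1466 S between n3,n2
  Y(R5) = 0.009346 S between n1,n3
  V1: constraint V(n5)−V(n0) = 32.5
Assemble and solve the 6×6 MNA system:
  V(n1)=0.03717  V(n2)=0.9023  V(n3)=0.8505  V(n4)=2.780  V(n5)=32.50
  i(V1)=-0.007601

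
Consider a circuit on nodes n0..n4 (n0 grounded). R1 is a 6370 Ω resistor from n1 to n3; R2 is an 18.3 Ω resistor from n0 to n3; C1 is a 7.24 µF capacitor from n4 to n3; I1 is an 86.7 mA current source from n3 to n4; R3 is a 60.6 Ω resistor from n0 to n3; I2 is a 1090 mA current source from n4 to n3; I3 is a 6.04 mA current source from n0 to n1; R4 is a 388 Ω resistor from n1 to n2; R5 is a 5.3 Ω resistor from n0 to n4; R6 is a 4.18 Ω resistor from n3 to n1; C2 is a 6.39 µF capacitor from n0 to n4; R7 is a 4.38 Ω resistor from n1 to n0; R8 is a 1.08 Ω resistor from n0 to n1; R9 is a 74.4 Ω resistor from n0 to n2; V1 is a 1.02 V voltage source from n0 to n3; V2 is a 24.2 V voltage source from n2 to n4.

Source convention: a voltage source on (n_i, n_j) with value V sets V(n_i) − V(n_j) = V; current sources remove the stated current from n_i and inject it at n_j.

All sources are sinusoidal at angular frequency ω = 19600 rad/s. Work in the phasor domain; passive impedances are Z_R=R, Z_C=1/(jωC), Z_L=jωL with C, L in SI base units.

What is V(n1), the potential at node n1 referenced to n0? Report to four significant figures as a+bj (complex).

-0.1312+0.005574j V

Apply KCL at each of the 4 non-ground nodes and solve the resulting linear system.
Node n1: branches {R1, I3, R4, R6, R7, R8} → V_1 = -0.1312+0.005574j
Node n2: branches {R4, R9, V2} → V_2 = 21.34+3.020j
Node n3: branches {R1, R2, C1, I1, R3, I2, R6, V1} → V_3 = -1.020+0.000j
Node n4: branches {C1, I1, I2, R5, C2, V2} → V_4 = -2.856+3.020j
Source currents: i(V1)=-0.8601+0.2591j, i(V2)=-0.3422-0.04836j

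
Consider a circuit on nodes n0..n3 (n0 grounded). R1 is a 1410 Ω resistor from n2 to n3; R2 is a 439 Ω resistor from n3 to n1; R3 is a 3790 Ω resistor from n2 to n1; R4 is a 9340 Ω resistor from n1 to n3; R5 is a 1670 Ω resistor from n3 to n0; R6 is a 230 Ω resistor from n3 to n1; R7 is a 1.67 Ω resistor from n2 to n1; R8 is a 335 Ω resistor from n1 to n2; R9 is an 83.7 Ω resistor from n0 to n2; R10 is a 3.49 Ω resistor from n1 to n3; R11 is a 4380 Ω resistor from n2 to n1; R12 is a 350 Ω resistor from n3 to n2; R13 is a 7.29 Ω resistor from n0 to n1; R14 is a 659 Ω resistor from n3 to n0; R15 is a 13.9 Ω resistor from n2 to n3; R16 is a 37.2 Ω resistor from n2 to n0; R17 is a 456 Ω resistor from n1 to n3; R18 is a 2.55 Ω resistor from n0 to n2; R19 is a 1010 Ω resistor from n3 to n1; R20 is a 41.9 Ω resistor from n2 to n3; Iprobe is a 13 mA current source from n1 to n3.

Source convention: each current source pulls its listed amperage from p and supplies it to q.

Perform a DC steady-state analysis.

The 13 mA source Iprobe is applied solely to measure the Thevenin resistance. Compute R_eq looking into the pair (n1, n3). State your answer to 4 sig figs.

Element admittances at DC:
  Y(R1) = 0.0007092 S between n2,n3
  Y(R2) = 0.002278 S between n3,n1
  Y(R3) = 0.0002639 S between n2,n1
  Y(R4) = 0.0001071 S between n1,n3
  Y(R5) = 0.0005988 S between n3,n0
  Y(R6) = 0.004348 S between n3,n1
  Y(R7) = 0.5988 S between n2,n1
  Y(R8) = 0.002985 S between n1,n2
  Y(R9) = 0.01195 S between n0,n2
  Y(R10) = 0.2865 S between n1,n3
  Y(R11) = 0.0002283 S between n2,n1
  Y(R12) = 0.002857 S between n3,n2
  Y(R13) = 0.1372 S between n0,n1
  Y(R14) = 0.001517 S between n3,n0
  Y(R15) = 0.07194 S between n2,n3
  Y(R16) = 0.02688 S between n2,n0
  Y(R17) = 0.002193 S between n1,n3
  Y(R18) = 0.3922 S between n0,n2
  Y(R19) = 0.0009901 S between n3,n1
  Y(R20) = 0.02387 S between n2,n3
  Iprobe: injects 0.013 A into n3 (from n1)
Assemble and solve the 3×3 MNA system:
  V(n1)=-0.003316  V(n2)=0.0009060  V(n3)=0.03042

R_eq = 2.595 Ω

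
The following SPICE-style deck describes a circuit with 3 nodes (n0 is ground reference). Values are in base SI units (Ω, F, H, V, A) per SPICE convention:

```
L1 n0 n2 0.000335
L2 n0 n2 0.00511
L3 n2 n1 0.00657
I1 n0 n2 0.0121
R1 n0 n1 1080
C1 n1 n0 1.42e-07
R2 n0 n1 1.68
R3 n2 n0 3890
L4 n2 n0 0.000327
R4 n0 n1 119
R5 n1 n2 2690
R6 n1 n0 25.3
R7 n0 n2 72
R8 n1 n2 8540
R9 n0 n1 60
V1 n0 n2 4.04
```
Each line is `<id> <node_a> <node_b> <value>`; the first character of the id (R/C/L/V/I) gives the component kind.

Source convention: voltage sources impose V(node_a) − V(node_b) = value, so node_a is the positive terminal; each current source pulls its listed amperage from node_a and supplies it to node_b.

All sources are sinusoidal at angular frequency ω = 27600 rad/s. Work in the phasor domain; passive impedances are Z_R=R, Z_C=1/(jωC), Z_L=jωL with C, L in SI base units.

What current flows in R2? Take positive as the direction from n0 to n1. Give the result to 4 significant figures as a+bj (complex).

0.001826-0.02005j A

Element admittances at ω=27600 rad/s:
  Y(L1) = 0.000-0.1082j S between n0,n2
  Y(L2) = 0.000-0.007090j S between n0,n2
  Y(L3) = 0.000-0.005515j S between n2,n1
  I1: injects 0.0121 A into n2 (from n0)
  Y(R1) = 0.0009259+0.000j S between n0,n1
  Y(C1) = 0.000+0.003919j S between n1,n0
  Y(R2) = 0.5952+0.000j S between n0,n1
  Y(R3) = 0.0002571+0.000j S between n2,n0
  Y(L4) = 0.000-0.1108j S between n2,n0
  Y(R4) = 0.008403+0.000j S between n0,n1
  Y(R5) = 0.0003717+0.000j S between n1,n2
  Y(R6) = 0.03953+0.000j S between n1,n0
  Y(R7) = 0.01389+0.000j S between n0,n2
  Y(R8) = 0.0001171+0.000j S between n1,n2
  Y(R9) = 0.01667+0.000j S between n0,n1
  V1: constraint V(n0)−V(n2) = 4.04
Assemble and solve the 3×3 MNA system:
  V(n1)=-0.003068+0.03369j  V(n2)=-4.040+0.000j
  i(V1)=-0.07141+0.9355j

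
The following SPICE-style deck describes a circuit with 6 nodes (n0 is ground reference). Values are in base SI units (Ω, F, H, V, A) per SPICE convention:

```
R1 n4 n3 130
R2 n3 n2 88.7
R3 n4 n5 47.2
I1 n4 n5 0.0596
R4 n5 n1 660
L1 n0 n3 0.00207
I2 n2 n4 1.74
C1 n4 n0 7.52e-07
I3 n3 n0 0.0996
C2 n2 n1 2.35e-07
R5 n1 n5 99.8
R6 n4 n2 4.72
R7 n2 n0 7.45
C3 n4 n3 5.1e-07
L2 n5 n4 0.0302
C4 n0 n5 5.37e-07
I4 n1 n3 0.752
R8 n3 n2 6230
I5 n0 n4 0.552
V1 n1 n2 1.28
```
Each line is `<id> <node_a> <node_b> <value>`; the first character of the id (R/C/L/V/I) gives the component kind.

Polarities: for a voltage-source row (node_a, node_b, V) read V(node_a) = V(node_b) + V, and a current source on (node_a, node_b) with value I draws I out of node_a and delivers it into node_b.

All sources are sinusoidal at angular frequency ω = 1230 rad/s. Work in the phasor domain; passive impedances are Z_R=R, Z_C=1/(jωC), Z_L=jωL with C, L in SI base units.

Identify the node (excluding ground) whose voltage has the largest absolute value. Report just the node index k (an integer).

4

Element admittances at ω=1230 rad/s:
  Y(R1) = 0.007692+0.000j S between n4,n3
  Y(R2) = 0.01127+0.000j S between n3,n2
  Y(R3) = 0.02119+0.000j S between n4,n5
  I1: injects 0.0596 A into n5 (from n4)
  Y(R4) = 0.001515+0.000j S between n5,n1
  Y(L1) = 0.000-0.3928j S between n0,n3
  I2: injects 1.74 A into n4 (from n2)
  Y(C1) = 0.000+0.0009250j S between n4,n0
  I3: injects 0.0996 A into n0 (from n3)
  Y(C2) = 0.000+0.0002891j S between n2,n1
  Y(R5) = 0.01002+0.000j S between n1,n5
  Y(R6) = 0.2119+0.000j S between n4,n2
  Y(R7) = 0.1342+0.000j S between n2,n0
  Y(C3) = 0.000+0.0006273j S between n4,n3
  Y(L2) = 0.000-0.02692j S between n5,n4
  Y(C4) = 0.000+0.0006605j S between n0,n5
  I4: injects 0.752 A into n3 (from n1)
  Y(R8) = 0.0001605+0.000j S between n3,n2
  I5: injects 0.552 A into n4 (from n0)
  V1: constraint V(n1)−V(n2) = 1.28
Assemble and solve the 6×6 MNA system:
  V(n1)=-0.5297+0.1040j  V(n2)=-1.810+0.1040j  V(n3)=0.06773+1.770j  V(n4)=8.264+0.1188j  V(n5)=7.571-0.6087j
  i(V1)=-0.6586-0.008591j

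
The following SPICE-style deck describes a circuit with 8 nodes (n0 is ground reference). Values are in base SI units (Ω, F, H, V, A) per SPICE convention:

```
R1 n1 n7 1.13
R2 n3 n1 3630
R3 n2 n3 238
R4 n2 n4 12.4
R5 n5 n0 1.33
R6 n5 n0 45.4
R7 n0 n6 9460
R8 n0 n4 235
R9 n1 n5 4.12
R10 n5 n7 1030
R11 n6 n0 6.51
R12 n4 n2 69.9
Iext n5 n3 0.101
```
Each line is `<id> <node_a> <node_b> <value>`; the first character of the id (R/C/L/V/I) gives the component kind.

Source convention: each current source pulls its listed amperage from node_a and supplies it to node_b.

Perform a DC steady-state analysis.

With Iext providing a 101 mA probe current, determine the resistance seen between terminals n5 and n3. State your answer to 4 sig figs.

R_eq = 427.8 Ω

MNA unknowns: 7 node voltages V₁..V_7
R1: Y=0.8850 on G[1,7]
R2: Y=0.0002755 on G[3,1]
R3: Y=0.004202 on G[2,3]
R4: Y=0.08065 on G[2,4]
R5: Y=0.7519 on G[5,0]
R6: Y=0.02203 on G[5,0]
R7: Y=0.0001057 on G[0,6]
R8: Y=0.004255 on G[0,4]
R9: Y=0.2427 on G[1,5]
R10: Y=0.0009709 on G[5,7]
R11: Y=0.1536 on G[6,0]
R12: Y=0.01431 on G[4,2]
Iext: z[5]−=0.101, z[3]+=0.101
solve → V1=-0.06636, V2=21.88, V3=43.09, V4=20.94, V5=-0.1151, V6=0.000, V7=-0.06641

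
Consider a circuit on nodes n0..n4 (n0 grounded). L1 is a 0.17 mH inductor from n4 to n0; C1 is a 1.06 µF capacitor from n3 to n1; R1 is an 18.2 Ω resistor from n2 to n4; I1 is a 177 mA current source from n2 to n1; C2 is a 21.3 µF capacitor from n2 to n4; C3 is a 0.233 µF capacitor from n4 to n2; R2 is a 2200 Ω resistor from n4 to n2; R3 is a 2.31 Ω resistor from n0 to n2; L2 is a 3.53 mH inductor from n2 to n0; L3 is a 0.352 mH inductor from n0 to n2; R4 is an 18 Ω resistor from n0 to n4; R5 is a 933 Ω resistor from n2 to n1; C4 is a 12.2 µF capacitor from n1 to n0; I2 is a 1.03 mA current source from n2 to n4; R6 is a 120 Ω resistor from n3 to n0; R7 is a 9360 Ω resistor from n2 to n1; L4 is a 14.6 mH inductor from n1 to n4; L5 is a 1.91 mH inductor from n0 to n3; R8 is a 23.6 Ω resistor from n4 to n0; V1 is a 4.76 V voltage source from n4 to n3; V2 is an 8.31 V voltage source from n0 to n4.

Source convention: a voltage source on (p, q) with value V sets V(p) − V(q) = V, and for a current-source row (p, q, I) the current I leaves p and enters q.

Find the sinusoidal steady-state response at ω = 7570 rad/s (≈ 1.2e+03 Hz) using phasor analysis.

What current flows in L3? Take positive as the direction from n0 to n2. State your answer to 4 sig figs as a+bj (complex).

1.024+0.03248j A

Element admittances at ω=7570 rad/s:
  Y(L1) = 0.000-0.7771j S between n4,n0
  Y(C1) = 0.000+0.008024j S between n3,n1
  Y(R1) = 0.05495+0.000j S between n2,n4
  I1: injects 0.177 A into n1 (from n2)
  Y(C2) = 0.000+0.1612j S between n2,n4
  Y(C3) = 0.000+0.001764j S between n4,n2
  Y(R2) = 0.0004545+0.000j S between n4,n2
  Y(R3) = 0.4329+0.000j S between n0,n2
  Y(L2) = 0.000-0.03742j S between n2,n0
  Y(L3) = 0.000-0.3753j S between n0,n2
  Y(R4) = 0.05556+0.000j S between n0,n4
  Y(R5) = 0.001072+0.000j S between n2,n1
  Y(C4) = 0.000+0.09235j S between n1,n0
  I2: injects 0.00103 A into n4 (from n2)
  Y(R6) = 0.008333+0.000j S between n3,n0
  Y(R7) = 0.0001068+0.000j S between n2,n1
  Y(L4) = 0.000-0.009048j S between n1,n4
  Y(L5) = 0.000-0.06916j S between n0,n3
  Y(R8) = 0.04237+0.000j S between n4,n0
  V1: constraint V(n4)−V(n3) = 4.76
  V2: constraint V(n0)−V(n4) = 8.31
Assemble and solve the 6×6 MNA system:
  V(n1)=-0.3352-1.943j  V(n2)=0.08656-2.728j  V(n3)=-13.07+0.000j  V(n4)=-8.310+0.000j
  i(V1)=-0.1245+0.8018j  i(V2)=-1.832+6.114j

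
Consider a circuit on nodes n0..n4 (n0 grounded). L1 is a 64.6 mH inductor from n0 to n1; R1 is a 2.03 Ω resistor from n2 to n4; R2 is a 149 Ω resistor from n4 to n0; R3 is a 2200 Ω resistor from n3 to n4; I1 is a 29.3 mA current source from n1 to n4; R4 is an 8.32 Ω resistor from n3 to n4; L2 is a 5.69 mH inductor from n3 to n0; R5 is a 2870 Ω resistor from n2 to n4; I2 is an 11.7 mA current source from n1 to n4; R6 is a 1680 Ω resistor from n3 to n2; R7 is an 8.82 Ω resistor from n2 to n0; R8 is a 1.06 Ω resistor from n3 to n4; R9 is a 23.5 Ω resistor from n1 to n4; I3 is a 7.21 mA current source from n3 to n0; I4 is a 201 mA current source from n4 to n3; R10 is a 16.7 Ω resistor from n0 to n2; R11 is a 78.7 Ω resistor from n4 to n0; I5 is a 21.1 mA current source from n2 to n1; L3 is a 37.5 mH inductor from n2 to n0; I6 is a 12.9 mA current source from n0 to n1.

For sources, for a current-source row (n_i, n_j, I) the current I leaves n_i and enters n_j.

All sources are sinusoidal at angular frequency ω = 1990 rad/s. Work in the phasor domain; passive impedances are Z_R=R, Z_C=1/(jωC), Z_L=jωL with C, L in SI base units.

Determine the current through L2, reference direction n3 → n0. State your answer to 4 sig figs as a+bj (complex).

0.009578-0.01552j A

MNA unknowns: 4 node voltages V₁..V_4
L1: Y=0.000-0.007779j on G[0,1]
R1: Y=0.4926+0.000j on G[2,4]
R2: Y=0.006711+0.000j on G[4,0]
R3: Y=0.0004545+0.000j on G[3,4]
I1: z[1]−=0.0293, z[4]+=0.0293
R4: Y=0.1202+0.000j on G[3,4]
L2: Y=0.000-0.08832j on G[3,0]
R5: Y=0.0003484+0.000j on G[2,4]
I2: z[1]−=0.0117, z[4]+=0.0117
R6: Y=0.0005952+0.000j on G[3,2]
R7: Y=0.1134+0.000j on G[2,0]
R8: Y=0.9434+0.000j on G[3,4]
R9: Y=0.04255+0.000j on G[1,4]
I3: z[3]−=0.00721, z[0]+=0.00721
I4: z[4]−=0.201, z[3]+=0.201
R10: Y=0.05988+0.000j on G[0,2]
R11: Y=0.01271+0.000j on G[4,0]
I5: z[2]−=0.0211, z[1]+=0.0211
L3: Y=0.000-0.01340j on G[2,0]
I6: z[0]−=0.0129, z[1]+=0.0129
solve → V1=-0.1732+0.06223j, V2=-0.03087+0.06889j, V3=0.1757+0.1085j, V4=0.002712+0.09389j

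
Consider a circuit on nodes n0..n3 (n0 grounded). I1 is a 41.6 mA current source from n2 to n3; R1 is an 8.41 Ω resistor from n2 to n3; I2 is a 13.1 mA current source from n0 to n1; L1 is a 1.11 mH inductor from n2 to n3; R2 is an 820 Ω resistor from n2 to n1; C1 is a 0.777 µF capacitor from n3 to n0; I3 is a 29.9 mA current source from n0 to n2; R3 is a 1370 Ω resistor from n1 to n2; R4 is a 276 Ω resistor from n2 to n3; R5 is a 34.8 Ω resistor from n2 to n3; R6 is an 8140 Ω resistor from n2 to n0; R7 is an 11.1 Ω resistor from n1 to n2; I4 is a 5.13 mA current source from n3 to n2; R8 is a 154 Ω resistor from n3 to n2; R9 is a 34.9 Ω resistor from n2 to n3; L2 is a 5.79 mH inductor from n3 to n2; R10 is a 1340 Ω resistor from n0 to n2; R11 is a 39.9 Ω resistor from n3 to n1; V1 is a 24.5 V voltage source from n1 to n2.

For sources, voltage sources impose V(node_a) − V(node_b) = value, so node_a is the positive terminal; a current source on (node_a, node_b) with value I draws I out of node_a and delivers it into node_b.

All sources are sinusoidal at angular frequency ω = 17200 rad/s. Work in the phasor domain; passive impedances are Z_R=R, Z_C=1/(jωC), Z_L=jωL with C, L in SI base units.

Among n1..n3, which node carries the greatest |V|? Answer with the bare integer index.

MNA unknowns: 3 node voltages V₁..V_3 plus 1 source current (V1)
I1: z[2]−=0.0416, z[3]+=0.0416
R1: Y=0.1189+0.000j on G[2,3]
I2: z[0]−=0.0131, z[1]+=0.0131
L1: Y=0.000-0.05238j on G[2,3]
R2: Y=0.001220+0.000j on G[2,1]
C1: Y=0.000+0.01336j on G[3,0]
I3: z[0]−=0.0299, z[2]+=0.0299
R3: Y=0.0007299+0.000j on G[1,2]
R4: Y=0.003623+0.000j on G[2,3]
R5: Y=0.02874+0.000j on G[2,3]
R6: Y=0.0001229+0.000j on G[2,0]
R7: Y=0.09009+0.000j on G[1,2]
I4: z[3]−=0.00513, z[2]+=0.00513
R8: Y=0.006494+0.000j on G[3,2]
R9: Y=0.02865+0.000j on G[2,3]
L2: Y=0.000-0.01004j on G[3,2]
R10: Y=0.0007463+0.000j on G[0,2]
R11: Y=0.02506+0.000j on G[3,1]
V1: row V1−V2=24.5, i_V1 at 1,2
solve → V1=22.13-4.133j, V2=-2.369-4.133j, V3=0.2688-3.372j
aux → i_V1=-2.790+0.01909j

1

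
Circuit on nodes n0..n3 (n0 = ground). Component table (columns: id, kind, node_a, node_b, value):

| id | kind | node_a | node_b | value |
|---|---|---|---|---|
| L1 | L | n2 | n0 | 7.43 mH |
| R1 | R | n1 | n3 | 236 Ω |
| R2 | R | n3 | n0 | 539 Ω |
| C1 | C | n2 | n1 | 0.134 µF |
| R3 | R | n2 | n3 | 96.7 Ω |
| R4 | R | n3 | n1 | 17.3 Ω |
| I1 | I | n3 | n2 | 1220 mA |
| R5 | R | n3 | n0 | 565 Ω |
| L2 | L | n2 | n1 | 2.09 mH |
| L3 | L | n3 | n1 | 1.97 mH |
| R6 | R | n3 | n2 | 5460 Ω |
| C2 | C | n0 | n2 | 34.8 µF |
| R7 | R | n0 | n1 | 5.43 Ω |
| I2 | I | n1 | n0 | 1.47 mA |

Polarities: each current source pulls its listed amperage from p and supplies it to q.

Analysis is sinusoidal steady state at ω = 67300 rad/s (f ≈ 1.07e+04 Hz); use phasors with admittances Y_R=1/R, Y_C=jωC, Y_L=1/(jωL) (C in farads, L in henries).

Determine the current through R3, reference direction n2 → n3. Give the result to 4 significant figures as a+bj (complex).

0.2068+0.01027j A

Element admittances at ω=67300 rad/s:
  Y(L1) = 0.000-0.002000j S between n2,n0
  Y(R1) = 0.004237+0.000j S between n1,n3
  Y(R2) = 0.001855+0.000j S between n3,n0
  Y(C1) = 0.000+0.009018j S between n2,n1
  Y(R3) = 0.01034+0.000j S between n2,n3
  Y(R4) = 0.05780+0.000j S between n3,n1
  I1: injects 1.22 A into n2 (from n3)
  Y(R5) = 0.001770+0.000j S between n3,n0
  Y(L2) = 0.000-0.007109j S between n2,n1
  Y(L3) = 0.000-0.007543j S between n3,n1
  Y(R6) = 0.0001832+0.000j S between n3,n2
  Y(C2) = 0.000+2.342j S between n0,n2
  Y(R7) = 0.1842+0.000j S between n0,n1
  I2: injects 0.00147 A into n0 (from n1)
Assemble and solve the 3×3 MNA system:
  V(n1)=-5.090+0.1374j  V(n2)=-0.008611-0.4310j  V(n3)=-20.00-1.424j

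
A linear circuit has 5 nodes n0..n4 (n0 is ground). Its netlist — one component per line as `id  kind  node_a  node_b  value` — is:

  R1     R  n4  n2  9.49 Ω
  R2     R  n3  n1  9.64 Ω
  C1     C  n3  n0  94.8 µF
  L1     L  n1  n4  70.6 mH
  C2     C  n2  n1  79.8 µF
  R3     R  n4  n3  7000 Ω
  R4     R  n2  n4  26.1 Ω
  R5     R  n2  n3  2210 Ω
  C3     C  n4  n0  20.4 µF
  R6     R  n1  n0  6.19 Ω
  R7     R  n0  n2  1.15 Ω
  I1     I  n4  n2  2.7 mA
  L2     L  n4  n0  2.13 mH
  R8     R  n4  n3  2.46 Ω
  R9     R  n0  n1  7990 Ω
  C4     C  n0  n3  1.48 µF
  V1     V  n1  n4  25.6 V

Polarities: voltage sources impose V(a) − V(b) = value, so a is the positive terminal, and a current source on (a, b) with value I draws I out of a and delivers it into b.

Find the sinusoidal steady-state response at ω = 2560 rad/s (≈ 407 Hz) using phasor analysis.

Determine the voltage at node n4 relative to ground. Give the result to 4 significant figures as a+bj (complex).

-15.90-4.781j V

MNA unknowns: 4 node voltages V₁..V_4 plus 1 source current (V1)
R1: Y=0.1054+0.000j on G[4,2]
R2: Y=0.1037+0.000j on G[3,1]
C1: Y=0.000+0.2427j on G[3,0]
L1: Y=0.000-0.005533j on G[1,4]
C2: Y=0.000+0.2043j on G[2,1]
R3: Y=0.0001429+0.000j on G[4,3]
R4: Y=0.03831+0.000j on G[2,4]
R5: Y=0.0004525+0.000j on G[2,3]
C3: Y=0.000+0.05222j on G[4,0]
R6: Y=0.1616+0.000j on G[1,0]
R7: Y=0.8696+0.000j on G[0,2]
I1: z[4]−=0.0027, z[2]+=0.0027
L2: Y=0.000-0.1834j on G[4,0]
R8: Y=0.4065+0.000j on G[4,3]
R9: Y=0.0001252+0.000j on G[0,1]
C4: Y=0.000+0.003789j on G[0,3]
V1: row V1−V4=25.6, i_V1 at 1,4
solve → V1=9.700-4.781j, V2=-0.9945+1.478j, V3=-10.54+0.3097j, V4=-15.90-4.781j
aux → i_V1=-4.946-0.7421j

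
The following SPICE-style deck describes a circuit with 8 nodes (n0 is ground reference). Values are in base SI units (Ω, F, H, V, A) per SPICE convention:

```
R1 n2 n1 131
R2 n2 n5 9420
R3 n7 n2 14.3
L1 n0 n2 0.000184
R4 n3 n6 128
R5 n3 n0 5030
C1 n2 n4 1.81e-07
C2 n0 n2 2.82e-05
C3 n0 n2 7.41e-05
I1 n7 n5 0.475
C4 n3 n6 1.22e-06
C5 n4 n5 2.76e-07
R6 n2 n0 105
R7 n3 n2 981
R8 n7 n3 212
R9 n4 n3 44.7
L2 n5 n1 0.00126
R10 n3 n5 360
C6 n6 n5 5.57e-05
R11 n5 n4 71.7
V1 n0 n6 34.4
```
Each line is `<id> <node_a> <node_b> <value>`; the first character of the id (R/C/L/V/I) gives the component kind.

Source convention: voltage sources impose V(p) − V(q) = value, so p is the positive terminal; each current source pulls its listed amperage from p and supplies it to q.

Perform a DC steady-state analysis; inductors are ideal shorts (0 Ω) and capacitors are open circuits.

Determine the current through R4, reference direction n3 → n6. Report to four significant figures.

MNA unknowns: 7 node voltages V₁..V_7 plus 3 source currents (L1, L2, V1)
R1: Y=0.007634 on G[2,1]
R2: Y=0.0001062 on G[2,5]
R3: Y=0.06993 on G[7,2]
L1: row V0−V2=0, i_L1 at 0,2
R4: Y=0.007812 on G[3,6]
R5: Y=0.0001988 on G[3,0]
C1: Y=0.000 on G[2,4]
C2: Y=0.000 on G[0,2]
C3: Y=0.000 on G[0,2]
I1: z[7]−=0.475, z[5]+=0.475
C4: Y=0.000 on G[3,6]
C5: Y=0.000 on G[4,5]
R6: Y=0.009524 on G[2,0]
R7: Y=0.001019 on G[3,2]
R8: Y=0.004717 on G[7,3]
R9: Y=0.02237 on G[4,3]
L2: row V5−V1=0, i_L2 at 5,1
R10: Y=0.002778 on G[3,5]
C6: Y=0.000 on G[6,5]
R11: Y=0.01395 on G[5,4]
V1: row V0−V6=34.4, i_V1 at 0,6
solve → V1=24.33, V2=0.000, V3=-0.8950, V4=8.790, V5=24.33, V6=-34.40, V7=-6.420
aux → i_L1=0.2616, i_L2=0.1857, i_V1=-0.2618

0.2618 A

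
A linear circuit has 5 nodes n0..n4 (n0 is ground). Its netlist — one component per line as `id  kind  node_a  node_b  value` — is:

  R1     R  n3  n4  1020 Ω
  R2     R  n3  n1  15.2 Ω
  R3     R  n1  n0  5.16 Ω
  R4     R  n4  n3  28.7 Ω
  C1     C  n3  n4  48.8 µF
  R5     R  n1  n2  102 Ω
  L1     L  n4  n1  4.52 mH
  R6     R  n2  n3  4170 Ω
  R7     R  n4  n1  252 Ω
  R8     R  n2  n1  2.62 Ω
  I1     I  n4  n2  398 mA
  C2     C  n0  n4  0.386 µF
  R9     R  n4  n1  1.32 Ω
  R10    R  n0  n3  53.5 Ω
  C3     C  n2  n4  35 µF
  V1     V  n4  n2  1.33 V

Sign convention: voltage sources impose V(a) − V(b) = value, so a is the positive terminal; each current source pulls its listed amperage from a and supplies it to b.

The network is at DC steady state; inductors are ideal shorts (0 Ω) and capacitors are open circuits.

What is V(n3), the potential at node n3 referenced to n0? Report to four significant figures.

Element admittances at DC:
  Y(R1) = 0.0009804 S between n3,n4
  Y(R2) = 0.06579 S between n3,n1
  Y(R3) = 0.1938 S between n1,n0
  Y(R4) = 0.03484 S between n4,n3
  Y(C1) = 0.000 S between n3,n4
  Y(R5) = 0.009804 S between n1,n2
  L1: short n4↔n1 (DC inductor)
  Y(R6) = 0.0002398 S between n2,n3
  Y(R7) = 0.003968 S between n4,n1
  Y(R8) = 0.3817 S between n2,n1
  I1: injects 0.398 A into n2 (from n4)
  Y(C2) = 0.000 S between n0,n4
  Y(R9) = 0.7576 S between n4,n1
  Y(R10) = 0.01869 S between n0,n3
  Y(C3) = 0.000 S between n2,n4
  V1: constraint V(n4)−V(n2) = 1.33
Assemble and solve the 6×6 MNA system:
  V(n1)=0.0002360  V(n2)=-1.330  V(n3)=-0.002446  V(n4)=0.0002360
  i(L1)=0.5209  i(V1)=-0.9190

-0.002446 V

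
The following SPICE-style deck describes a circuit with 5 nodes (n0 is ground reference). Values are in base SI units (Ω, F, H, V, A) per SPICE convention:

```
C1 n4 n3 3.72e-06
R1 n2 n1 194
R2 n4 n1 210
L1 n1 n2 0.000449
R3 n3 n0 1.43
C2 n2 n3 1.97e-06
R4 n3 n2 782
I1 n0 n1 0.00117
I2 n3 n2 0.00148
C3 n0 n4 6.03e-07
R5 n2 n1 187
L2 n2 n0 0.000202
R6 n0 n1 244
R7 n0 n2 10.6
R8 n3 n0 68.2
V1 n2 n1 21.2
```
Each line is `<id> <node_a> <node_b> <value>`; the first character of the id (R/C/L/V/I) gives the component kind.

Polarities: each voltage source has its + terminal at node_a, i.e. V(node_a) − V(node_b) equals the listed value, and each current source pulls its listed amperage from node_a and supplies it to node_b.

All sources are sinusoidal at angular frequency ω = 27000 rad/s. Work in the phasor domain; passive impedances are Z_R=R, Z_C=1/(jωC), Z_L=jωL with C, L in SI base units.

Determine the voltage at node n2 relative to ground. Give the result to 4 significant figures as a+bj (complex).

0.7196+0.8495j V

MNA unknowns: 4 node voltages V₁..V_4 plus 1 source current (V1)
C1: Y=0.000+0.1004j on G[4,3]
R1: Y=0.005155+0.000j on G[2,1]
R2: Y=0.004762+0.000j on G[4,1]
L1: Y=0.000-0.08249j on G[1,2]
R3: Y=0.6993+0.000j on G[3,0]
C2: Y=0.000+0.05319j on G[2,3]
R4: Y=0.001279+0.000j on G[3,2]
I1: z[0]−=0.00117, z[1]+=0.00117
I2: z[3]−=0.00148, z[2]+=0.00148
C3: Y=0.000+0.01628j on G[0,4]
R5: Y=0.005348+0.000j on G[2,1]
L2: Y=0.000-0.1834j on G[2,0]
R6: Y=0.004098+0.000j on G[0,1]
R7: Y=0.09434+0.000j on G[0,2]
R8: Y=0.01466+0.000j on G[3,0]
V1: row V2−V1=21.2, i_V1 at 2,1
solve → V1=-20.48+0.8495j, V2=0.7196+0.8495j, V3=-0.1737+0.07112j, V4=-0.1512+0.8906j
aux → i_V1=-0.4046+1.752j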